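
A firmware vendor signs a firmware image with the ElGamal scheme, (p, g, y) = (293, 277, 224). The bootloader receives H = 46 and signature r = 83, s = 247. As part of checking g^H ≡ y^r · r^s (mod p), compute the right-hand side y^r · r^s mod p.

278

224^2 = 50176 ≡ 73
224^4 ≡ 73^2 = 5329 ≡ 55
224^8 ≡ 55^2 = 3025 ≡ 95
224^16 ≡ 95^2 = 9025 ≡ 235
224^32 ≡ 235^2 = 55225 ≡ 141
224^64 ≡ 141^2 = 19881 ≡ 250
83 = 64 + 16 + 2 + 1, so 224^83 ≡ 250·235·73·224 ≡ 97 (mod 293)
83^2 = 6889 ≡ 150
83^4 ≡ 150^2 = 22500 ≡ 232
83^8 ≡ 232^2 = 53824 ≡ 205
83^16 ≡ 205^2 = 42025 ≡ 126
83^32 ≡ 126^2 = 15876 ≡ 54
83^64 ≡ 54^2 = 2916 ≡ 279
83^128 ≡ 279^2 = 77841 ≡ 196
247 = 128 + 64 + 32 + 16 + 4 + 2 + 1, so 83^247 ≡ 196·279·54·126·232·150·83 ≡ 169 (mod 293)
y^r · r^s ≡ 97·169 = 16393 ≡ 278 (mod 293)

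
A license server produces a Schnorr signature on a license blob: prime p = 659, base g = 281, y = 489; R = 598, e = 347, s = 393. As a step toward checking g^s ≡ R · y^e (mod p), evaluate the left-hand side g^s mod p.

281^393 mod 659 = 601

601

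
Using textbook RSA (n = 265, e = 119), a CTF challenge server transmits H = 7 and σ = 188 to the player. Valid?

yes

Squares mod 265: σ^1≡188, σ^2≡99, σ^4≡261, σ^8≡16, σ^16≡256, σ^32≡81, σ^64≡201
119 = 64 + 32 + 16 + 4 + 2 + 1, so σ^119 ≡ 201·81·256·261·99·188 ≡ 7 (mod 265)
7 = H, so the signature checks out.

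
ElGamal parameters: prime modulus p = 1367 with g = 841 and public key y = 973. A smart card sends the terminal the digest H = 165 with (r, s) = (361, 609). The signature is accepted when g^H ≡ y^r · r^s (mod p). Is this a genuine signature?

Left side g^H mod p:
841^2 = 707281 ≡ 542
841^4 ≡ 542^2 = 293764 ≡ 1226
841^8 ≡ 1226^2 = 1503076 ≡ 743
841^16 ≡ 743^2 = 552049 ≡ 1148
841^32 ≡ 1148^2 = 1317904 ≡ 116
841^64 ≡ 116^2 = 13456 ≡ 1153
841^128 ≡ 1153^2 = 1329409 ≡ 685
165 = 128 + 32 + 4 + 1, so 841^165 ≡ 685·116·1226·841 ≡ 404 (mod 1367)
Right side y^r · r^s mod p:
973^2 = 946729 ≡ 765
973^4 ≡ 765^2 = 585225 ≡ 149
973^8 ≡ 149^2 = 22201 ≡ 329
973^16 ≡ 329^2 = 108241 ≡ 248
973^32 ≡ 248^2 = 61504 ≡ 1356
973^64 ≡ 1356^2 = 1838736 ≡ 121
973^128 ≡ 121^2 = 14641 ≡ 971
973^256 ≡ 971^2 = 942841 ≡ 978
361 = 256 + 64 + 32 + 8 + 1, so 973^361 ≡ 978·121·1356·329·973 ≡ 827 (mod 1367)
361^2 = 130321 ≡ 456
361^4 ≡ 456^2 = 207936 ≡ 152
361^8 ≡ 152^2 = 23104 ≡ 1232
361^16 ≡ 1232^2 = 1517824 ≡ 454
361^32 ≡ 454^2 = 206116 ≡ 1066
361^64 ≡ 1066^2 = 1136356 ≡ 379
361^128 ≡ 379^2 = 143641 ≡ 106
361^256 ≡ 106^2 = 11236 ≡ 300
361^512 ≡ 300^2 = 90000 ≡ 1145
609 = 512 + 64 + 32 + 1, so 361^609 ≡ 1145·379·1066·361 ≡ 1346 (mod 1367)
827·1346 = 1113142 ≡ 404 (mod 1367)
404 ≡ 404 (mod 1367), so the signature is genuine.

genuine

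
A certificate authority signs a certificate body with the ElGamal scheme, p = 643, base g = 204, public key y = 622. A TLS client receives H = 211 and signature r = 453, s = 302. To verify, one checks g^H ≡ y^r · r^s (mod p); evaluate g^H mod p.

575

Squares mod 643: 204^1≡204, 204^2≡464, 204^4≡534, 204^8≡307, 204^16≡371, 204^32≡39, 204^64≡235, 204^128≡570
211 = 128 + 64 + 16 + 2 + 1, so 204^211 ≡ 570·235·371·464·204 ≡ 575 (mod 643)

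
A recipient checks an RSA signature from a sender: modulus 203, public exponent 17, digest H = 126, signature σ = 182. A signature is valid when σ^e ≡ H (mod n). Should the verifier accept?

accept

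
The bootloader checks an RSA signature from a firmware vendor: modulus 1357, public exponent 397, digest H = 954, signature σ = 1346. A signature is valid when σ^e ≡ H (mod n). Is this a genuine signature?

σ^2 ≡ 1346^2 = 1811716 ≡ 121
σ^4 ≡ 121^2 = 14641 ≡ 1071
σ^8 ≡ 1071^2 = 1147041 ≡ 376
σ^16 ≡ 376^2 = 141376 ≡ 248
σ^32 ≡ 248^2 = 61504 ≡ 439
σ^64 ≡ 439^2 = 192721 ≡ 27
σ^128 ≡ 27^2 = 729
σ^256 ≡ 729^2 = 531441 ≡ 854
397 = 256 + 128 + 8 + 4 + 1, so σ^397 ≡ 854·729·376·1071·1346 ≡ 403 (mod 1357)
The recovered value 403 does not match the digest 954.

forged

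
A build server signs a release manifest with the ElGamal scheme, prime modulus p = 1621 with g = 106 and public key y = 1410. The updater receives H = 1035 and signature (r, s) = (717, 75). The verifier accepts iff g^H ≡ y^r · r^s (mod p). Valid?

Left side g^H mod p:
106^1035 mod 1621 = 1475
Right side y^r · r^s mod p:
1410^717 mod 1621 = 399
717^75 mod 1621 = 1385
399·1385 = 552615 ≡ 1475 (mod 1621)
1475 ≡ 1475 (mod 1621), so the signature is genuine.

yes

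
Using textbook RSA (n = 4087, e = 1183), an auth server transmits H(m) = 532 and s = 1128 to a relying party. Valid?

s^2 ≡ 1128^2 = 1272384 ≡ 1327
s^4 ≡ 1327^2 = 1760929 ≡ 3519
s^8 ≡ 3519^2 = 12383361 ≡ 3838
s^16 ≡ 3838^2 = 14730244 ≡ 696
s^32 ≡ 696^2 = 484416 ≡ 2150
s^64 ≡ 2150^2 = 4622500 ≡ 103
s^128 ≡ 103^2 = 10609 ≡ 2435
s^256 ≡ 2435^2 = 5929225 ≡ 3075
s^512 ≡ 3075^2 = 9455625 ≡ 2394
s^1024 ≡ 2394^2 = 5731236 ≡ 1262
1183 = 1024 + 128 + 16 + 8 + 4 + 2 + 1, so s^1183 ≡ 1262·2435·696·3838·3519·1327·1128 ≡ 3555 (mod 4087)
The recovered value 3555 does not match the digest 532.

no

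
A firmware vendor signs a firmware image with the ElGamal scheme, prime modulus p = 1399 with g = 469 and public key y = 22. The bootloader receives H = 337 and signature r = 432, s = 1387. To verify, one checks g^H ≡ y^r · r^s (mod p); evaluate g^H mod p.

297

469^2 = 219961 ≡ 318
469^4 ≡ 318^2 = 101124 ≡ 396
469^8 ≡ 396^2 = 156816 ≡ 128
469^16 ≡ 128^2 = 16384 ≡ 995
469^32 ≡ 995^2 = 990025 ≡ 932
469^64 ≡ 932^2 = 868624 ≡ 1244
469^128 ≡ 1244^2 = 1547536 ≡ 242
469^256 ≡ 242^2 = 58564 ≡ 1205
337 = 256 + 64 + 16 + 1, so 469^337 ≡ 1205·1244·995·469 ≡ 297 (mod 1399)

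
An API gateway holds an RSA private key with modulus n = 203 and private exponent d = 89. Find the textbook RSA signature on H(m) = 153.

Squares mod 203: (H(m))^1≡153, (H(m))^2≡64, (H(m))^4≡36, (H(m))^8≡78, (H(m))^16≡197, (H(m))^32≡36, (H(m))^64≡78
89 = 64 + 16 + 8 + 1, so (H(m))^89 ≡ 78·197·78·153 ≡ 27 (mod 203)

27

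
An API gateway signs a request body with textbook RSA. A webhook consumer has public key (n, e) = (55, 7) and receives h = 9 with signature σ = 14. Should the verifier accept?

σ^2 ≡ 14^2 = 196 ≡ 31
σ^4 ≡ 31^2 = 961 ≡ 26
7 = 4 + 2 + 1, so σ^7 ≡ 26·31·14 ≡ 9 (mod 55)
Since 9 equals the digest 9, verification succeeds.

accept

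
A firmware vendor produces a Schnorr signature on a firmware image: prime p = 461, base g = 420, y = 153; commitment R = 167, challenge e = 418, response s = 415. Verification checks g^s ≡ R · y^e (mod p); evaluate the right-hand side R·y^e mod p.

153^2 = 23409 ≡ 359
153^4 ≡ 359^2 = 128881 ≡ 262
153^8 ≡ 262^2 = 68644 ≡ 416
153^16 ≡ 416^2 = 173056 ≡ 181
153^32 ≡ 181^2 = 32761 ≡ 30
153^64 ≡ 30^2 = 900 ≡ 439
153^128 ≡ 439^2 = 192721 ≡ 23
153^256 ≡ 23^2 = 529 ≡ 68
418 = 256 + 128 + 32 + 2, so 153^418 ≡ 68·23·30·359 ≡ 262 (mod 461)
R · y^e ≡ 167·262 = 43754 ≡ 420 (mod 461)

420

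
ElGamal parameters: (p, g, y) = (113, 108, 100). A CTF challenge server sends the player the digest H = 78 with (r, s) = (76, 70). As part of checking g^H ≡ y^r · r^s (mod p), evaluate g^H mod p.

108^2 = 11664 ≡ 25
108^4 ≡ 25^2 = 625 ≡ 60
108^8 ≡ 60^2 = 3600 ≡ 97
108^16 ≡ 97^2 = 9409 ≡ 30
108^32 ≡ 30^2 = 900 ≡ 109
108^64 ≡ 109^2 = 11881 ≡ 16
78 = 64 + 8 + 4 + 2, so 108^78 ≡ 16·97·60·25 ≡ 87 (mod 113)

87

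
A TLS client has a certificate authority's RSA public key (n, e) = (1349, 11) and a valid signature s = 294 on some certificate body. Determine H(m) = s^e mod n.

Squares mod 1349: s^1≡294, s^2≡100, s^4≡557, s^8≡1328
11 = 8 + 2 + 1, so s^11 ≡ 1328·100·294 ≡ 442 (mod 1349)

442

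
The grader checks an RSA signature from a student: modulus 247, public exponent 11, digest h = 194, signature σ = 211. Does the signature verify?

σ^2 ≡ 211^2 = 44521 ≡ 61
σ^4 ≡ 61^2 = 3721 ≡ 16
σ^8 ≡ 16^2 = 256 ≡ 9
11 = 8 + 2 + 1, so σ^11 ≡ 9·61·211 ≡ 243 (mod 247)
243 ≠ 194, so verification fails.

does not verify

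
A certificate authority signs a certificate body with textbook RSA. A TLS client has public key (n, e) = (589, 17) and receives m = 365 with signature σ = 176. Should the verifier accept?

accept

σ^2 ≡ 176^2 = 30976 ≡ 348
σ^4 ≡ 348^2 = 121104 ≡ 359
σ^8 ≡ 359^2 = 128881 ≡ 479
σ^16 ≡ 479^2 = 229441 ≡ 320
17 = 16 + 1, so σ^17 ≡ 320·176 ≡ 365 (mod 589)
365 = m, so the signature checks out.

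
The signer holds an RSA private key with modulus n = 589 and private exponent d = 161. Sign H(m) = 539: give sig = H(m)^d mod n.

486

Squares mod 589: (H(m))^1≡539, (H(m))^2≡144, (H(m))^4≡121, (H(m))^8≡505, (H(m))^16≡577, (H(m))^32≡144, (H(m))^64≡121, (H(m))^128≡505
161 = 128 + 32 + 1, so (H(m))^161 ≡ 505·144·539 ≡ 486 (mod 589)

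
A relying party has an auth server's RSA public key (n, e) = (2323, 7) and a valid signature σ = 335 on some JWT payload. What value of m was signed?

Squares mod 2323: σ^1≡335, σ^2≡721, σ^4≡1812
7 = 4 + 2 + 1, so σ^7 ≡ 1812·721·335 ≡ 1251 (mod 2323)

1251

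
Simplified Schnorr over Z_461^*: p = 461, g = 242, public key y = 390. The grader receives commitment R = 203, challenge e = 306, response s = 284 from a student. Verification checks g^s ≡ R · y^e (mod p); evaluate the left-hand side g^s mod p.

242^2 = 58564 ≡ 17
242^4 ≡ 17^2 = 289
242^8 ≡ 289^2 = 83521 ≡ 80
242^16 ≡ 80^2 = 6400 ≡ 407
242^32 ≡ 407^2 = 165649 ≡ 150
242^64 ≡ 150^2 = 22500 ≡ 372
242^128 ≡ 372^2 = 138384 ≡ 84
242^256 ≡ 84^2 = 7056 ≡ 141
284 = 256 + 16 + 8 + 4, so 242^284 ≡ 141·407·80·289 ≡ 397 (mod 461)

397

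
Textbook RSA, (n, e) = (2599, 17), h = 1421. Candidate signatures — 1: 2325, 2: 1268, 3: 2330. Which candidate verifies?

1

Candidate 1: Squares mod 2599: 2325^1≡2325, 2325^2≡2304, 2325^4≡1258, 2325^8≡2372, 2325^16≡2148; 17 = 16 + 1, so 2325^17 ≡ 2148·2325 ≡ 1421 (mod 2599)
  → matches h = 1421
Candidate 2: Squares mod 2599: 1268^1≡1268, 1268^2≡1642, 1268^4≡1001, 1268^8≡1386, 1268^16≡335; 17 = 16 + 1, so 1268^17 ≡ 335·1268 ≡ 1143 (mod 2599)
Candidate 3: Squares mod 2599: 2330^1≡2330, 2330^2≡2188, 2330^4≡2585, 2330^8≡196, 2330^16≡2030; 17 = 16 + 1, so 2330^17 ≡ 2030·2330 ≡ 2319 (mod 2599)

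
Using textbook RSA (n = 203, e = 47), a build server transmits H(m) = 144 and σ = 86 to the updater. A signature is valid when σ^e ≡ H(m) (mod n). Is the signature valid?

valid

σ^2 ≡ 86^2 = 7396 ≡ 88
σ^4 ≡ 88^2 = 7744 ≡ 30
σ^8 ≡ 30^2 = 900 ≡ 88
σ^16 ≡ 88^2 = 7744 ≡ 30
σ^32 ≡ 30^2 = 900 ≡ 88
47 = 32 + 8 + 4 + 2 + 1, so σ^47 ≡ 88·88·30·88·86 ≡ 144 (mod 203)
Since 144 equals the digest 144, verification succeeds.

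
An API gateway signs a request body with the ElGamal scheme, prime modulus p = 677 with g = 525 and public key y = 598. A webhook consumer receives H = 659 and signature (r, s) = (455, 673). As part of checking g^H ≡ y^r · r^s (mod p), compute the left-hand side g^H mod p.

486

525^659 mod 677 = 486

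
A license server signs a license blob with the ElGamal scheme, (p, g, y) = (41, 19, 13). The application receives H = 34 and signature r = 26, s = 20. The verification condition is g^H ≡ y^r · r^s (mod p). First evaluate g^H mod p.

2

Squares mod 41: 19^1≡19, 19^2≡33, 19^4≡23, 19^8≡37, 19^16≡16, 19^32≡10
34 = 32 + 2, so 19^34 ≡ 10·33 ≡ 2 (mod 41)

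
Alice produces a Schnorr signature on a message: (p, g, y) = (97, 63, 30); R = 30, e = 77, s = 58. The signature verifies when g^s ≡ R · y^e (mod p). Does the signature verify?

verifies

g^s mod p:
63^2 = 3969 ≡ 89
63^4 ≡ 89^2 = 7921 ≡ 64
63^8 ≡ 64^2 = 4096 ≡ 22
63^16 ≡ 22^2 = 484 ≡ 96
63^32 ≡ 96^2 = 9216 ≡ 1
58 = 32 + 16 + 8 + 2, so 63^58 ≡ 1·96·22·89 ≡ 79 (mod 97)
R · y^e mod p:
30^2 = 900 ≡ 27
30^4 ≡ 27^2 = 729 ≡ 50
30^8 ≡ 50^2 = 2500 ≡ 75
30^16 ≡ 75^2 = 5625 ≡ 96
30^32 ≡ 96^2 = 9216 ≡ 1
30^64 ≡ 1^2 = 1
77 = 64 + 8 + 4 + 1, so 30^77 ≡ 1·75·50·30 ≡ 77 (mod 97)
30·77 = 2310 ≡ 79 (mod 97)
79 ≡ 79 (mod 97); signature holds.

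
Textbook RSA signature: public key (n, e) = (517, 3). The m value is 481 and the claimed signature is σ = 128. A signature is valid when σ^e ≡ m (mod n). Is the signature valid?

Squares mod 517: σ^1≡128, σ^2≡357
3 = 2 + 1, so σ^3 ≡ 357·128 ≡ 200 (mod 517)
200 ≠ 481, so verification fails.

invalid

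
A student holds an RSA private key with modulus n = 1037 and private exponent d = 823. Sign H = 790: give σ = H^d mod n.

644

Squares mod 1037: H^1≡790, H^2≡863, H^4≡203, H^8≡766, H^16≡851, H^32≡375, H^64≡630, H^128≡766, H^256≡851, H^512≡375
823 = 512 + 256 + 32 + 16 + 4 + 2 + 1, so H^823 ≡ 375·851·375·851·203·863·790 ≡ 644 (mod 1037)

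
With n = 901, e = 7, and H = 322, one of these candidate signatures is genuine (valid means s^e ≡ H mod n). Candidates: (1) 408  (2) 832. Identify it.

2

Candidate 1: 408^7 mod 901 = 799
Candidate 2: 832^7 mod 901 = 322
  → matches H = 322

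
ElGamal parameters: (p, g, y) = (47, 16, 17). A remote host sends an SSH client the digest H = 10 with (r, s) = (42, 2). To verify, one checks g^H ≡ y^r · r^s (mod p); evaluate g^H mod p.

36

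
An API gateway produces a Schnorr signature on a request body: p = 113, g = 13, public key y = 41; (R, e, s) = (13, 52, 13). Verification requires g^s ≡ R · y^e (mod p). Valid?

no

g^s mod p:
13^2 = 169 ≡ 56
13^4 ≡ 56^2 = 3136 ≡ 85
13^8 ≡ 85^2 = 7225 ≡ 106
13 = 8 + 4 + 1, so 13^13 ≡ 106·85·13 ≡ 62 (mod 113)
R · y^e mod p:
41^2 = 1681 ≡ 99
41^4 ≡ 99^2 = 9801 ≡ 83
41^8 ≡ 83^2 = 6889 ≡ 109
41^16 ≡ 109^2 = 11881 ≡ 16
41^32 ≡ 16^2 = 256 ≡ 30
52 = 32 + 16 + 4, so 41^52 ≡ 30·16·83 ≡ 64 (mod 113)
13·64 = 832 ≡ 41 (mod 113)
62 ≠ 41; the check fails.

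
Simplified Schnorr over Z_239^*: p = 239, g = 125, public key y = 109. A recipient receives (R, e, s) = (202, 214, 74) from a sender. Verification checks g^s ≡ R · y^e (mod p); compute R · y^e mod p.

109^2 = 11881 ≡ 170
109^4 ≡ 170^2 = 28900 ≡ 220
109^8 ≡ 220^2 = 48400 ≡ 122
109^16 ≡ 122^2 = 14884 ≡ 66
109^32 ≡ 66^2 = 4356 ≡ 54
109^64 ≡ 54^2 = 2916 ≡ 48
109^128 ≡ 48^2 = 2304 ≡ 153
214 = 128 + 64 + 16 + 4 + 2, so 109^214 ≡ 153·48·66·220·170 ≡ 197 (mod 239)
R · y^e ≡ 202·197 = 39794 ≡ 120 (mod 239)

120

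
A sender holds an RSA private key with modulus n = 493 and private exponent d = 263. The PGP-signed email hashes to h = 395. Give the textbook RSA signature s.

h^2 ≡ 395^2 = 156025 ≡ 237
h^4 ≡ 237^2 = 56169 ≡ 460
h^8 ≡ 460^2 = 211600 ≡ 103
h^16 ≡ 103^2 = 10609 ≡ 256
h^32 ≡ 256^2 = 65536 ≡ 460
h^64 ≡ 460^2 = 211600 ≡ 103
h^128 ≡ 103^2 = 10609 ≡ 256
h^256 ≡ 256^2 = 65536 ≡ 460
263 = 256 + 4 + 2 + 1, so h^263 ≡ 460·460·237·395 ≡ 251 (mod 493)

251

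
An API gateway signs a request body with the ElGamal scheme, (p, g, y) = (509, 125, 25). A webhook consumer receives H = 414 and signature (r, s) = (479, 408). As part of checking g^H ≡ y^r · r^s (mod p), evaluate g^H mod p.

36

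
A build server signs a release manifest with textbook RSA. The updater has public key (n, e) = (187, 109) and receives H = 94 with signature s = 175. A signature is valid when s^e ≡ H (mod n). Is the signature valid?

s^2 ≡ 175^2 = 30625 ≡ 144
s^4 ≡ 144^2 = 20736 ≡ 166
s^8 ≡ 166^2 = 27556 ≡ 67
s^16 ≡ 67^2 = 4489 ≡ 1
s^32 ≡ 1^2 = 1
s^64 ≡ 1^2 = 1
109 = 64 + 32 + 8 + 4 + 1, so s^109 ≡ 1·1·67·166·175 ≡ 54 (mod 187)
The recovered value 54 does not match the digest 94.

invalid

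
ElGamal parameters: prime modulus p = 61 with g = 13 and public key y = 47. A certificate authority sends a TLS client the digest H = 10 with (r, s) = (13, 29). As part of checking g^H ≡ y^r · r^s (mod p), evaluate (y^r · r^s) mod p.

13

47^13 mod 61 = 47
13^29 mod 61 = 47
y^r · r^s ≡ 47·47 = 2209 ≡ 13 (mod 61)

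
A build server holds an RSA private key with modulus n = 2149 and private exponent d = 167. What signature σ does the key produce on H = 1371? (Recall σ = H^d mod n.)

258

H^2 ≡ 1371^2 = 1879641 ≡ 1415
H^4 ≡ 1415^2 = 2002225 ≡ 1506
H^8 ≡ 1506^2 = 2268036 ≡ 841
H^16 ≡ 841^2 = 707281 ≡ 260
H^32 ≡ 260^2 = 67600 ≡ 981
H^64 ≡ 981^2 = 962361 ≡ 1758
H^128 ≡ 1758^2 = 3090564 ≡ 302
167 = 128 + 32 + 4 + 2 + 1, so H^167 ≡ 302·981·1506·1415·1371 ≡ 258 (mod 2149)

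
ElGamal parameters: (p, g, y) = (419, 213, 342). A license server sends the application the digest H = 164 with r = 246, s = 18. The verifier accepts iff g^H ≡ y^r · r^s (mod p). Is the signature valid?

invalid

Left side g^H mod p:
213^2 = 45369 ≡ 117
213^4 ≡ 117^2 = 13689 ≡ 281
213^8 ≡ 281^2 = 78961 ≡ 189
213^16 ≡ 189^2 = 35721 ≡ 106
213^32 ≡ 106^2 = 11236 ≡ 342
213^64 ≡ 342^2 = 116964 ≡ 63
213^128 ≡ 63^2 = 3969 ≡ 198
164 = 128 + 32 + 4, so 213^164 ≡ 198·342·281 ≡ 149 (mod 419)
Right side y^r · r^s mod p:
342^2 = 116964 ≡ 63
342^4 ≡ 63^2 = 3969 ≡ 198
342^8 ≡ 198^2 = 39204 ≡ 237
342^16 ≡ 237^2 = 56169 ≡ 23
342^32 ≡ 23^2 = 529 ≡ 110
342^64 ≡ 110^2 = 12100 ≡ 368
342^128 ≡ 368^2 = 135424 ≡ 87
246 = 128 + 64 + 32 + 16 + 4 + 2, so 342^246 ≡ 87·368·110·23·198·63 ≡ 197 (mod 419)
246^2 = 60516 ≡ 180
246^4 ≡ 180^2 = 32400 ≡ 137
246^8 ≡ 137^2 = 18769 ≡ 333
246^16 ≡ 333^2 = 110889 ≡ 273
18 = 16 + 2, so 246^18 ≡ 273·180 ≡ 117 (mod 419)
197·117 = 23049 ≡ 4 (mod 419)
149 ≠ 4, so verification fails.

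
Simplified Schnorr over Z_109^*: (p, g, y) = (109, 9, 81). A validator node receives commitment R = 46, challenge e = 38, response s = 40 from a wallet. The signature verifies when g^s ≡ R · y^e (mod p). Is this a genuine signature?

forged

g^s mod p:
9^2 = 81
9^4 ≡ 81^2 = 6561 ≡ 21
9^8 ≡ 21^2 = 441 ≡ 5
9^16 ≡ 5^2 = 25
9^32 ≡ 25^2 = 625 ≡ 80
40 = 32 + 8, so 9^40 ≡ 80·5 ≡ 73 (mod 109)
R · y^e mod p:
81^2 = 6561 ≡ 21
81^4 ≡ 21^2 = 441 ≡ 5
81^8 ≡ 5^2 = 25
81^16 ≡ 25^2 = 625 ≡ 80
81^32 ≡ 80^2 = 6400 ≡ 78
38 = 32 + 4 + 2, so 81^38 ≡ 78·5·21 ≡ 15 (mod 109)
46·15 = 690 ≡ 36 (mod 109)
73 ≠ 36; the check fails.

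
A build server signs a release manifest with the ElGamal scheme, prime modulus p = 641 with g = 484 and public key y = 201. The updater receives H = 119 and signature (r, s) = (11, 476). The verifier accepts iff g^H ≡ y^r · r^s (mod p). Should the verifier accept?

Left side g^H mod p:
484^2 = 234256 ≡ 291
484^4 ≡ 291^2 = 84681 ≡ 69
484^8 ≡ 69^2 = 4761 ≡ 274
484^16 ≡ 274^2 = 75076 ≡ 79
484^32 ≡ 79^2 = 6241 ≡ 472
484^64 ≡ 472^2 = 222784 ≡ 357
119 = 64 + 32 + 16 + 4 + 2 + 1, so 484^119 ≡ 357·472·79·69·291·484 ≡ 146 (mod 641)
Right side y^r · r^s mod p:
201^2 = 40401 ≡ 18
201^4 ≡ 18^2 = 324
201^8 ≡ 324^2 = 104976 ≡ 493
11 = 8 + 2 + 1, so 201^11 ≡ 493·18·201 ≡ 412 (mod 641)
11^2 = 121
11^4 ≡ 121^2 = 14641 ≡ 539
11^8 ≡ 539^2 = 290521 ≡ 148
11^16 ≡ 148^2 = 21904 ≡ 110
11^32 ≡ 110^2 = 12100 ≡ 562
11^64 ≡ 562^2 = 315844 ≡ 472
11^128 ≡ 472^2 = 222784 ≡ 357
11^256 ≡ 357^2 = 127449 ≡ 531
476 = 256 + 128 + 64 + 16 + 8 + 4, so 11^476 ≡ 531·357·472·110·148·539 ≡ 597 (mod 641)
412·597 = 245964 ≡ 461 (mod 641)
146 ≠ 461, so verification fails.

reject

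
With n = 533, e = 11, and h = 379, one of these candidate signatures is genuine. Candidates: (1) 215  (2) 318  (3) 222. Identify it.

1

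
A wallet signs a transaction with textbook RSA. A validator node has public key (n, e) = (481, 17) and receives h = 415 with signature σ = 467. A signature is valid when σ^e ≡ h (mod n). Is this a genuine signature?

σ^2 ≡ 467^2 = 218089 ≡ 196
σ^4 ≡ 196^2 = 38416 ≡ 417
σ^8 ≡ 417^2 = 173889 ≡ 248
σ^16 ≡ 248^2 = 61504 ≡ 417
17 = 16 + 1, so σ^17 ≡ 417·467 ≡ 415 (mod 481)
Since 415 equals the digest 415, verification succeeds.

genuine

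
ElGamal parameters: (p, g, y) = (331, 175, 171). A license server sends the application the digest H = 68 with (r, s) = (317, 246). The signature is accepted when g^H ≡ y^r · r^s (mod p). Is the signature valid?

valid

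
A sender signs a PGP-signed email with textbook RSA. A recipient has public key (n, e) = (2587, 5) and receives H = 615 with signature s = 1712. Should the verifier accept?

Squares mod 2587: s^1≡1712, s^2≡2460, s^4≡607
5 = 4 + 1, so s^5 ≡ 607·1712 ≡ 1797 (mod 2587)
s^5 mod 2587 = 1797, but H = 615.

reject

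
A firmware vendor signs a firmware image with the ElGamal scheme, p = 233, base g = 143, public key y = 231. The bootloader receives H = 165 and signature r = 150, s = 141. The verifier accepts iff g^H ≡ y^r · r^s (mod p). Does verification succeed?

Left side g^H mod p:
143^2 = 20449 ≡ 178
143^4 ≡ 178^2 = 31684 ≡ 229
143^8 ≡ 229^2 = 52441 ≡ 16
143^16 ≡ 16^2 = 256 ≡ 23
143^32 ≡ 23^2 = 529 ≡ 63
143^64 ≡ 63^2 = 3969 ≡ 8
143^128 ≡ 8^2 = 64
165 = 128 + 32 + 4 + 1, so 143^165 ≡ 64·63·229·143 ≡ 163 (mod 233)
Right side y^r · r^s mod p:
231^2 = 53361 ≡ 4
231^4 ≡ 4^2 = 16
231^8 ≡ 16^2 = 256 ≡ 23
231^16 ≡ 23^2 = 529 ≡ 63
231^32 ≡ 63^2 = 3969 ≡ 8
231^64 ≡ 8^2 = 64
231^128 ≡ 64^2 = 4096 ≡ 135
150 = 128 + 16 + 4 + 2, so 231^150 ≡ 135·63·16·4 ≡ 32 (mod 233)
150^2 = 22500 ≡ 132
150^4 ≡ 132^2 = 17424 ≡ 182
150^8 ≡ 182^2 = 33124 ≡ 38
150^16 ≡ 38^2 = 1444 ≡ 46
150^32 ≡ 46^2 = 2116 ≡ 19
150^64 ≡ 19^2 = 361 ≡ 128
150^128 ≡ 128^2 = 16384 ≡ 74
141 = 128 + 8 + 4 + 1, so 150^141 ≡ 74·38·182·150 ≡ 158 (mod 233)
32·158 = 5056 ≡ 163 (mod 233)
163 ≡ 163 (mod 233), so the signature is genuine.

passes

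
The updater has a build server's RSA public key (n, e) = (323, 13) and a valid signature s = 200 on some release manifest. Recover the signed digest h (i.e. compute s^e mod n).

13

Squares mod 323: s^1≡200, s^2≡271, s^4≡120, s^8≡188
13 = 8 + 4 + 1, so s^13 ≡ 188·120·200 ≡ 13 (mod 323)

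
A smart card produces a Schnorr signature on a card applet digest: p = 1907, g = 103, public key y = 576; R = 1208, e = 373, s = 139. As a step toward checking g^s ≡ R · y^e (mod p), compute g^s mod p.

103^2 = 10609 ≡ 1074
103^4 ≡ 1074^2 = 1153476 ≡ 1648
103^8 ≡ 1648^2 = 2715904 ≡ 336
103^16 ≡ 336^2 = 112896 ≡ 383
103^32 ≡ 383^2 = 146689 ≡ 1757
103^64 ≡ 1757^2 = 3087049 ≡ 1523
103^128 ≡ 1523^2 = 2319529 ≡ 617
139 = 128 + 8 + 2 + 1, so 103^139 ≡ 617·336·1074·103 ≡ 719 (mod 1907)

719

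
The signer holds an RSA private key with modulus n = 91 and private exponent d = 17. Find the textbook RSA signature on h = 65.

h^2 ≡ 65^2 = 4225 ≡ 39
h^4 ≡ 39^2 = 1521 ≡ 65
h^8 ≡ 65^2 = 4225 ≡ 39
h^16 ≡ 39^2 = 1521 ≡ 65
17 = 16 + 1, so h^17 ≡ 65·65 ≡ 39 (mod 91)

39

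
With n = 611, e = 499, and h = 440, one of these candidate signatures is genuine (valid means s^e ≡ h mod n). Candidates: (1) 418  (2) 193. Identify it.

1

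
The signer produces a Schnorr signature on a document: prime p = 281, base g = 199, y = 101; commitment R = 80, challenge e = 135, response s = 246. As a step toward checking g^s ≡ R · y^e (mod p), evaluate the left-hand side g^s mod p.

199^2 = 39601 ≡ 261
199^4 ≡ 261^2 = 68121 ≡ 119
199^8 ≡ 119^2 = 14161 ≡ 111
199^16 ≡ 111^2 = 12321 ≡ 238
199^32 ≡ 238^2 = 56644 ≡ 163
199^64 ≡ 163^2 = 26569 ≡ 155
199^128 ≡ 155^2 = 24025 ≡ 140
246 = 128 + 64 + 32 + 16 + 4 + 2, so 199^246 ≡ 140·155·163·238·119·261 ≡ 138 (mod 281)

138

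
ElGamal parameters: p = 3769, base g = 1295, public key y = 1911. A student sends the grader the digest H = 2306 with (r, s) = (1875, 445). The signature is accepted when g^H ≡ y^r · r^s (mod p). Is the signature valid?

valid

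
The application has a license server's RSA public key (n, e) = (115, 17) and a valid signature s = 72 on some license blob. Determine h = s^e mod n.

s^2 ≡ 72^2 = 5184 ≡ 9
s^4 ≡ 9^2 = 81
s^8 ≡ 81^2 = 6561 ≡ 6
s^16 ≡ 6^2 = 36
17 = 16 + 1, so s^17 ≡ 36·72 ≡ 62 (mod 115)

62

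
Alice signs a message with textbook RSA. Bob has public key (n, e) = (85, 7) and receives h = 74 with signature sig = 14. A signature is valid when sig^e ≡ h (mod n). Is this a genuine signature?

genuine

sig^2 ≡ 14^2 = 196 ≡ 26
sig^4 ≡ 26^2 = 676 ≡ 81
7 = 4 + 2 + 1, so sig^7 ≡ 81·26·14 ≡ 74 (mod 85)
sig^7 mod 85 = 74 matches h.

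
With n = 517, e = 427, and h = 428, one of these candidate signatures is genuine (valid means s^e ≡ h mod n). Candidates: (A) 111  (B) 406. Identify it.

Candidate A: 111^2 = 12321 ≡ 430; 111^4 ≡ 430^2 = 184900 ≡ 331; 111^8 ≡ 331^2 = 109561 ≡ 474; 111^16 ≡ 474^2 = 224676 ≡ 298; 111^32 ≡ 298^2 = 88804 ≡ 397; 111^64 ≡ 397^2 = 157609 ≡ 441; 111^128 ≡ 441^2 = 194481 ≡ 89; 111^256 ≡ 89^2 = 7921 ≡ 166; 427 = 256 + 128 + 32 + 8 + 2 + 1, so 111^427 ≡ 166·89·397·474·430·111 ≡ 89 (mod 517)
Candidate B: 406^2 = 164836 ≡ 430; 406^4 ≡ 430^2 = 184900 ≡ 331; 406^8 ≡ 331^2 = 109561 ≡ 474; 406^16 ≡ 474^2 = 224676 ≡ 298; 406^32 ≡ 298^2 = 88804 ≡ 397; 406^64 ≡ 397^2 = 157609 ≡ 441; 406^128 ≡ 441^2 = 194481 ≡ 89; 406^256 ≡ 89^2 = 7921 ≡ 166; 427 = 256 + 128 + 32 + 8 + 2 + 1, so 406^427 ≡ 166·89·397·474·430·406 ≡ 428 (mod 517)
  → matches h = 428

B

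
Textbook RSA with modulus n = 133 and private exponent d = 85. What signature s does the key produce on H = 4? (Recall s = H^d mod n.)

123

H^2 ≡ 4^2 = 16
H^4 ≡ 16^2 = 256 ≡ 123
H^8 ≡ 123^2 = 15129 ≡ 100
H^16 ≡ 100^2 = 10000 ≡ 25
H^32 ≡ 25^2 = 625 ≡ 93
H^64 ≡ 93^2 = 8649 ≡ 4
85 = 64 + 16 + 4 + 1, so H^85 ≡ 4·25·123·4 ≡ 123 (mod 133)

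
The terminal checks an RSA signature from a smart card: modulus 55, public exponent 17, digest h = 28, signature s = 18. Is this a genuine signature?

genuine

s^2 ≡ 18^2 = 324 ≡ 49
s^4 ≡ 49^2 = 2401 ≡ 36
s^8 ≡ 36^2 = 1296 ≡ 31
s^16 ≡ 31^2 = 961 ≡ 26
17 = 16 + 1, so s^17 ≡ 26·18 ≡ 28 (mod 55)
28 = h, so the signature checks out.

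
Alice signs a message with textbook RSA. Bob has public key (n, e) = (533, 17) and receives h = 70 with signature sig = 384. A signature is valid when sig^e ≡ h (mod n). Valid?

no

Squares mod 533: sig^1≡384, sig^2≡348, sig^4≡113, sig^8≡510, sig^16≡529
17 = 16 + 1, so sig^17 ≡ 529·384 ≡ 63 (mod 533)
The recovered value 63 does not match the digest 70.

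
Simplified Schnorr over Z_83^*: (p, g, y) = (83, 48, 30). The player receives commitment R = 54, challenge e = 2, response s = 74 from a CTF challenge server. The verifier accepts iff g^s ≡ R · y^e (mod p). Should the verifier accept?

reject

g^s mod p:
48^2 = 2304 ≡ 63
48^4 ≡ 63^2 = 3969 ≡ 68
48^8 ≡ 68^2 = 4624 ≡ 59
48^16 ≡ 59^2 = 3481 ≡ 78
48^32 ≡ 78^2 = 6084 ≡ 25
48^64 ≡ 25^2 = 625 ≡ 44
74 = 64 + 8 + 2, so 48^74 ≡ 44·59·63 ≡ 38 (mod 83)
R · y^e mod p:
30^2 = 900 ≡ 70
54·70 = 3780 ≡ 45 (mod 83)
38 ≠ 45; the check fails.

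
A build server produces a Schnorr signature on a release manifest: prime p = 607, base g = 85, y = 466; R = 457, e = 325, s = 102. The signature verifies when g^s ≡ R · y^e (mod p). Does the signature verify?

verifies

g^s mod p:
85^2 = 7225 ≡ 548
85^4 ≡ 548^2 = 300304 ≡ 446
85^8 ≡ 446^2 = 198916 ≡ 427
85^16 ≡ 427^2 = 182329 ≡ 229
85^32 ≡ 229^2 = 52441 ≡ 239
85^64 ≡ 239^2 = 57121 ≡ 63
102 = 64 + 32 + 4 + 2, so 85^102 ≡ 63·239·446·548 ≡ 247 (mod 607)
R · y^e mod p:
466^2 = 217156 ≡ 457
466^4 ≡ 457^2 = 208849 ≡ 41
466^8 ≡ 41^2 = 1681 ≡ 467
466^16 ≡ 467^2 = 218089 ≡ 176
466^32 ≡ 176^2 = 30976 ≡ 19
466^64 ≡ 19^2 = 361
466^128 ≡ 361^2 = 130321 ≡ 423
466^256 ≡ 423^2 = 178929 ≡ 471
325 = 256 + 64 + 4 + 1, so 466^325 ≡ 471·361·41·466 ≡ 488 (mod 607)
457·488 = 223016 ≡ 247 (mod 607)
247 ≡ 247 (mod 607); signature holds.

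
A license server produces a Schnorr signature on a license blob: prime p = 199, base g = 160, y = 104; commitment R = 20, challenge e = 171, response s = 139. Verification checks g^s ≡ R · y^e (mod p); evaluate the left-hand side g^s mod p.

Squares mod 199: 160^1≡160, 160^2≡128, 160^4≡66, 160^8≡177, 160^16≡86, 160^32≡33, 160^64≡94, 160^128≡80
139 = 128 + 8 + 2 + 1, so 160^139 ≡ 80·177·128·160 ≡ 70 (mod 199)

70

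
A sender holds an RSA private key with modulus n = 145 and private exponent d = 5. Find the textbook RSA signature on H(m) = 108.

Squares mod 145: (H(m))^1≡108, (H(m))^2≡64, (H(m))^4≡36
5 = 4 + 1, so (H(m))^5 ≡ 36·108 ≡ 118 (mod 145)

118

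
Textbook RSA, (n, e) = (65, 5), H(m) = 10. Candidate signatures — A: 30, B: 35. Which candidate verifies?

A

Candidate A: 30^2 = 900 ≡ 55; 30^4 ≡ 55^2 = 3025 ≡ 35; 5 = 4 + 1, so 30^5 ≡ 35·30 ≡ 10 (mod 65)
  → matches H(m) = 10
Candidate B: 35^2 = 1225 ≡ 55; 35^4 ≡ 55^2 = 3025 ≡ 35; 5 = 4 + 1, so 35^5 ≡ 35·35 ≡ 55 (mod 65)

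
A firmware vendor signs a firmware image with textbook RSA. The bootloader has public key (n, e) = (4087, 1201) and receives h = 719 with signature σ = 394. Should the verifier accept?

σ^1201 mod 4087 = 3749
σ^1201 mod 4087 = 3749, but h = 719.

reject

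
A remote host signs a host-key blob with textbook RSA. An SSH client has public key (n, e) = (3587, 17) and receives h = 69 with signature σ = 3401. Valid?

no

σ^2 ≡ 3401^2 = 11566801 ≡ 2313
σ^4 ≡ 2313^2 = 5349969 ≡ 1752
σ^8 ≡ 1752^2 = 3069504 ≡ 2619
σ^16 ≡ 2619^2 = 6859161 ≡ 817
17 = 16 + 1, so σ^17 ≡ 817·3401 ≡ 2279 (mod 3587)
σ^17 mod 3587 = 2279, but h = 69.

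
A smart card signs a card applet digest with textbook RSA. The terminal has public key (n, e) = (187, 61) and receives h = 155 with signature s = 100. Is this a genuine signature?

s^2 ≡ 100^2 = 10000 ≡ 89
s^4 ≡ 89^2 = 7921 ≡ 67
s^8 ≡ 67^2 = 4489 ≡ 1
s^16 ≡ 1^2 = 1
s^32 ≡ 1^2 = 1
61 = 32 + 16 + 8 + 4 + 1, so s^61 ≡ 1·1·1·67·100 ≡ 155 (mod 187)
Since 155 equals the digest 155, verification succeeds.

genuine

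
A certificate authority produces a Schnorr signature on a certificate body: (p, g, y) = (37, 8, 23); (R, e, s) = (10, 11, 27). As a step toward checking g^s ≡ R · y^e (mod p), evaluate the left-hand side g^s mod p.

8^2 = 64 ≡ 27
8^4 ≡ 27^2 = 729 ≡ 26
8^8 ≡ 26^2 = 676 ≡ 10
8^16 ≡ 10^2 = 100 ≡ 26
27 = 16 + 8 + 2 + 1, so 8^27 ≡ 26·10·27·8 ≡ 31 (mod 37)

31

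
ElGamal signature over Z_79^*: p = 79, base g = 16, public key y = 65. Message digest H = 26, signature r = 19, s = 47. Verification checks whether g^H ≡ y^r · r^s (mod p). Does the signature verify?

does not verify

Left side g^H mod p:
16^2 = 256 ≡ 19
16^4 ≡ 19^2 = 361 ≡ 45
16^8 ≡ 45^2 = 2025 ≡ 50
16^16 ≡ 50^2 = 2500 ≡ 51
26 = 16 + 8 + 2, so 16^26 ≡ 51·50·19 ≡ 23 (mod 79)
Right side y^r · r^s mod p:
65^2 = 4225 ≡ 38
65^4 ≡ 38^2 = 1444 ≡ 22
65^8 ≡ 22^2 = 484 ≡ 10
65^16 ≡ 10^2 = 100 ≡ 21
19 = 16 + 2 + 1, so 65^19 ≡ 21·38·65 ≡ 46 (mod 79)
19^2 = 361 ≡ 45
19^4 ≡ 45^2 = 2025 ≡ 50
19^8 ≡ 50^2 = 2500 ≡ 51
19^16 ≡ 51^2 = 2601 ≡ 73
19^32 ≡ 73^2 = 5329 ≡ 36
47 = 32 + 8 + 4 + 2 + 1, so 19^47 ≡ 36·51·50·45·19 ≡ 51 (mod 79)
46·51 = 2346 ≡ 55 (mod 79)
23 ≠ 55, so verification fails.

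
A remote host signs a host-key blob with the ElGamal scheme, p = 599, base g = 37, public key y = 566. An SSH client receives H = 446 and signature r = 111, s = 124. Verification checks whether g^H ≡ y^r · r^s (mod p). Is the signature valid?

Left side g^H mod p:
37^2 = 1369 ≡ 171
37^4 ≡ 171^2 = 29241 ≡ 489
37^8 ≡ 489^2 = 239121 ≡ 120
37^16 ≡ 120^2 = 14400 ≡ 24
37^32 ≡ 24^2 = 576
37^64 ≡ 576^2 = 331776 ≡ 529
37^128 ≡ 529^2 = 279841 ≡ 108
37^256 ≡ 108^2 = 11664 ≡ 283
446 = 256 + 128 + 32 + 16 + 8 + 4 + 2, so 37^446 ≡ 283·108·576·24·120·489·171 ≡ 162 (mod 599)
Right side y^r · r^s mod p:
566^2 = 320356 ≡ 490
566^4 ≡ 490^2 = 240100 ≡ 500
566^8 ≡ 500^2 = 250000 ≡ 217
566^16 ≡ 217^2 = 47089 ≡ 367
566^32 ≡ 367^2 = 134689 ≡ 513
566^64 ≡ 513^2 = 263169 ≡ 208
111 = 64 + 32 + 8 + 4 + 2 + 1, so 566^111 ≡ 208·513·217·500·490·566 ≡ 159 (mod 599)
111^2 = 12321 ≡ 341
111^4 ≡ 341^2 = 116281 ≡ 75
111^8 ≡ 75^2 = 5625 ≡ 234
111^16 ≡ 234^2 = 54756 ≡ 247
111^32 ≡ 247^2 = 61009 ≡ 510
111^64 ≡ 510^2 = 260100 ≡ 134
124 = 64 + 32 + 16 + 8 + 4, so 111^124 ≡ 134·510·247·234·75 ≡ 487 (mod 599)
159·487 = 77433 ≡ 162 (mod 599)
162 ≡ 162 (mod 599), so the signature is genuine.

valid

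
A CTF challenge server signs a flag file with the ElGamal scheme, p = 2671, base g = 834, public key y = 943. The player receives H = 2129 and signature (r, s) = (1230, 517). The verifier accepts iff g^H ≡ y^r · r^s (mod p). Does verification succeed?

passes

Left side g^H mod p:
834^2 = 695556 ≡ 1096
834^4 ≡ 1096^2 = 1201216 ≡ 1937
834^8 ≡ 1937^2 = 3751969 ≡ 1885
834^16 ≡ 1885^2 = 3553225 ≡ 795
834^32 ≡ 795^2 = 632025 ≡ 1669
834^64 ≡ 1669^2 = 2785561 ≡ 2379
834^128 ≡ 2379^2 = 5659641 ≡ 2463
834^256 ≡ 2463^2 = 6066369 ≡ 528
834^512 ≡ 528^2 = 278784 ≡ 1000
834^1024 ≡ 1000^2 = 1000000 ≡ 1046
834^2048 ≡ 1046^2 = 1094116 ≡ 1677
2129 = 2048 + 64 + 16 + 1, so 834^2129 ≡ 1677·2379·795·834 ≡ 1366 (mod 2671)
Right side y^r · r^s mod p:
943^2 = 889249 ≡ 2477
943^4 ≡ 2477^2 = 6135529 ≡ 242
943^8 ≡ 242^2 = 58564 ≡ 2473
943^16 ≡ 2473^2 = 6115729 ≡ 1810
943^32 ≡ 1810^2 = 3276100 ≡ 1454
943^64 ≡ 1454^2 = 2114116 ≡ 1355
943^128 ≡ 1355^2 = 1836025 ≡ 1048
943^256 ≡ 1048^2 = 1098304 ≡ 523
943^512 ≡ 523^2 = 273529 ≡ 1087
943^1024 ≡ 1087^2 = 1181569 ≡ 987
1230 = 1024 + 128 + 64 + 8 + 4 + 2, so 943^1230 ≡ 987·1048·1355·2473·242·2477 ≡ 968 (mod 2671)
1230^2 = 1512900 ≡ 1114
1230^4 ≡ 1114^2 = 1240996 ≡ 1652
1230^8 ≡ 1652^2 = 2729104 ≡ 2013
1230^16 ≡ 2013^2 = 4052169 ≡ 262
1230^32 ≡ 262^2 = 68644 ≡ 1869
1230^64 ≡ 1869^2 = 3493161 ≡ 2164
1230^128 ≡ 2164^2 = 4682896 ≡ 633
1230^256 ≡ 633^2 = 400689 ≡ 39
1230^512 ≡ 39^2 = 1521
517 = 512 + 4 + 1, so 1230^517 ≡ 1521·1652·1230 ≡ 2402 (mod 2671)
968·2402 = 2325136 ≡ 1366 (mod 2671)
1366 ≡ 1366 (mod 2671), so the signature is genuine.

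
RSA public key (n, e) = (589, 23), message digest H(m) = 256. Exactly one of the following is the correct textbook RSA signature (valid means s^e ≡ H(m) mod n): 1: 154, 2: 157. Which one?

2

Candidate 1: 154^2 = 23716 ≡ 156; 154^4 ≡ 156^2 = 24336 ≡ 187; 154^8 ≡ 187^2 = 34969 ≡ 218; 154^16 ≡ 218^2 = 47524 ≡ 404; 23 = 16 + 4 + 2 + 1, so 154^23 ≡ 404·187·156·154 ≡ 526 (mod 589)
Candidate 2: 157^2 = 24649 ≡ 500; 157^4 ≡ 500^2 = 250000 ≡ 264; 157^8 ≡ 264^2 = 69696 ≡ 194; 157^16 ≡ 194^2 = 37636 ≡ 529; 23 = 16 + 4 + 2 + 1, so 157^23 ≡ 529·264·500·157 ≡ 256 (mod 589)
  → matches H(m) = 256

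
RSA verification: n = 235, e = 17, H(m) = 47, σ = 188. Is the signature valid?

σ^2 ≡ 188^2 = 35344 ≡ 94
σ^4 ≡ 94^2 = 8836 ≡ 141
σ^8 ≡ 141^2 = 19881 ≡ 141
σ^16 ≡ 141^2 = 19881 ≡ 141
17 = 16 + 1, so σ^17 ≡ 141·188 ≡ 188 (mod 235)
188 ≠ 47, so verification fails.

invalid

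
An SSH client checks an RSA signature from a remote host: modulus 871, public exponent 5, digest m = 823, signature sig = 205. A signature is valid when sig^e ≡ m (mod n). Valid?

yes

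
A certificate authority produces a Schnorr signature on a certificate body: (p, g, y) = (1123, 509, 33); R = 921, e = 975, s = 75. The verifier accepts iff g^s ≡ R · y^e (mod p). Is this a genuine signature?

g^s mod p:
509^2 = 259081 ≡ 791
509^4 ≡ 791^2 = 625681 ≡ 170
509^8 ≡ 170^2 = 28900 ≡ 825
509^16 ≡ 825^2 = 680625 ≡ 87
509^32 ≡ 87^2 = 7569 ≡ 831
509^64 ≡ 831^2 = 690561 ≡ 1039
75 = 64 + 8 + 2 + 1, so 509^75 ≡ 1039·825·791·509 ≡ 923 (mod 1123)
R · y^e mod p:
33^2 = 1089
33^4 ≡ 1089^2 = 1185921 ≡ 33
33^8 ≡ 33^2 = 1089
33^16 ≡ 1089^2 = 1185921 ≡ 33
33^32 ≡ 33^2 = 1089
33^64 ≡ 1089^2 = 1185921 ≡ 33
33^128 ≡ 33^2 = 1089
33^256 ≡ 1089^2 = 1185921 ≡ 33
33^512 ≡ 33^2 = 1089
975 = 512 + 256 + 128 + 64 + 8 + 4 + 2 + 1, so 33^975 ≡ 1089·33·1089·33·1089·33·1089·33 ≡ 1 (mod 1123)
921·1 = 921 ≡ 921 (mod 1123)
923 ≠ 921; the check fails.

forged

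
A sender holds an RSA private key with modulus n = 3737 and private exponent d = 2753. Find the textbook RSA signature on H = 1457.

Squares mod 3737: H^1≡1457, H^2≡233, H^4≡1971, H^8≡2098, H^16≡3155, H^32≡2394, H^64≡2415, H^128≡2505, H^256≡602, H^512≡3652, H^1024≡3488, H^2048≡2209
2753 = 2048 + 512 + 128 + 64 + 1, so H^2753 ≡ 2209·3652·2505·2415·1457 ≡ 2545 (mod 3737)

2545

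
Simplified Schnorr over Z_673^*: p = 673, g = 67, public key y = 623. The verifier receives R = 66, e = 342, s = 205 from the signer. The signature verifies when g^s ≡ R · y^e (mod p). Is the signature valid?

g^s mod p:
67^2 = 4489 ≡ 451
67^4 ≡ 451^2 = 203401 ≡ 155
67^8 ≡ 155^2 = 24025 ≡ 470
67^16 ≡ 470^2 = 220900 ≡ 156
67^32 ≡ 156^2 = 24336 ≡ 108
67^64 ≡ 108^2 = 11664 ≡ 223
67^128 ≡ 223^2 = 49729 ≡ 600
205 = 128 + 64 + 8 + 4 + 1, so 67^205 ≡ 600·223·470·155·67 ≡ 133 (mod 673)
R · y^e mod p:
623^2 = 388129 ≡ 481
623^4 ≡ 481^2 = 231361 ≡ 522
623^8 ≡ 522^2 = 272484 ≡ 592
623^16 ≡ 592^2 = 350464 ≡ 504
623^32 ≡ 504^2 = 254016 ≡ 295
623^64 ≡ 295^2 = 87025 ≡ 208
623^128 ≡ 208^2 = 43264 ≡ 192
623^256 ≡ 192^2 = 36864 ≡ 522
342 = 256 + 64 + 16 + 4 + 2, so 623^342 ≡ 522·208·504·522·481 ≡ 53 (mod 673)
66·53 = 3498 ≡ 133 (mod 673)
133 ≡ 133 (mod 673); signature holds.

valid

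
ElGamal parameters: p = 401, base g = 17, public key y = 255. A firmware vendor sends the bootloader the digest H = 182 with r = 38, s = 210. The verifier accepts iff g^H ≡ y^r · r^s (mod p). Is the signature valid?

valid

Left side g^H mod p:
17^2 = 289
17^4 ≡ 289^2 = 83521 ≡ 113
17^8 ≡ 113^2 = 12769 ≡ 338
17^16 ≡ 338^2 = 114244 ≡ 360
17^32 ≡ 360^2 = 129600 ≡ 77
17^64 ≡ 77^2 = 5929 ≡ 315
17^128 ≡ 315^2 = 99225 ≡ 178
182 = 128 + 32 + 16 + 4 + 2, so 17^182 ≡ 178·77·360·113·289 ≡ 144 (mod 401)
Right side y^r · r^s mod p:
255^2 = 65025 ≡ 63
255^4 ≡ 63^2 = 3969 ≡ 360
255^8 ≡ 360^2 = 129600 ≡ 77
255^16 ≡ 77^2 = 5929 ≡ 315
255^32 ≡ 315^2 = 99225 ≡ 178
38 = 32 + 4 + 2, so 255^38 ≡ 178·360·63 ≡ 173 (mod 401)
38^2 = 1444 ≡ 241
38^4 ≡ 241^2 = 58081 ≡ 337
38^8 ≡ 337^2 = 113569 ≡ 86
38^16 ≡ 86^2 = 7396 ≡ 178
38^32 ≡ 178^2 = 31684 ≡ 5
38^64 ≡ 5^2 = 25
38^128 ≡ 25^2 = 625 ≡ 224
210 = 128 + 64 + 16 + 2, so 38^210 ≡ 224·25·178·241 ≡ 126 (mod 401)
173·126 = 21798 ≡ 144 (mod 401)
144 ≡ 144 (mod 401), so the signature is genuine.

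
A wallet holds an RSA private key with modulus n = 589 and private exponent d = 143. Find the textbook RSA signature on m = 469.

m^2 ≡ 469^2 = 219961 ≡ 264
m^4 ≡ 264^2 = 69696 ≡ 194
m^8 ≡ 194^2 = 37636 ≡ 529
m^16 ≡ 529^2 = 279841 ≡ 66
m^32 ≡ 66^2 = 4356 ≡ 233
m^64 ≡ 233^2 = 54289 ≡ 101
m^128 ≡ 101^2 = 10201 ≡ 188
143 = 128 + 8 + 4 + 2 + 1, so m^143 ≡ 188·529·194·264·469 ≡ 250 (mod 589)

250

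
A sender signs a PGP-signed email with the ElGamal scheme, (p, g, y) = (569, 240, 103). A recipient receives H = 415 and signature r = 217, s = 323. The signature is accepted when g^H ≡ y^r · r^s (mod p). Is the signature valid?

Left side g^H mod p:
240^2 = 57600 ≡ 131
240^4 ≡ 131^2 = 17161 ≡ 91
240^8 ≡ 91^2 = 8281 ≡ 315
240^16 ≡ 315^2 = 99225 ≡ 219
240^32 ≡ 219^2 = 47961 ≡ 165
240^64 ≡ 165^2 = 27225 ≡ 482
240^128 ≡ 482^2 = 232324 ≡ 172
240^256 ≡ 172^2 = 29584 ≡ 565
415 = 256 + 128 + 16 + 8 + 4 + 2 + 1, so 240^415 ≡ 565·172·219·315·91·131·240 ≡ 96 (mod 569)
Right side y^r · r^s mod p:
103^2 = 10609 ≡ 367
103^4 ≡ 367^2 = 134689 ≡ 405
103^8 ≡ 405^2 = 164025 ≡ 153
103^16 ≡ 153^2 = 23409 ≡ 80
103^32 ≡ 80^2 = 6400 ≡ 141
103^64 ≡ 141^2 = 19881 ≡ 535
103^128 ≡ 535^2 = 286225 ≡ 18
217 = 128 + 64 + 16 + 8 + 1, so 103^217 ≡ 18·535·80·153·103 ≡ 515 (mod 569)
217^2 = 47089 ≡ 431
217^4 ≡ 431^2 = 185761 ≡ 267
217^8 ≡ 267^2 = 71289 ≡ 164
217^16 ≡ 164^2 = 26896 ≡ 153
217^32 ≡ 153^2 = 23409 ≡ 80
217^64 ≡ 80^2 = 6400 ≡ 141
217^128 ≡ 141^2 = 19881 ≡ 535
217^256 ≡ 535^2 = 286225 ≡ 18
323 = 256 + 64 + 2 + 1, so 217^323 ≡ 18·141·431·217 ≡ 89 (mod 569)
515·89 = 45835 ≡ 315 (mod 569)
96 ≠ 315, so verification fails.

invalid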